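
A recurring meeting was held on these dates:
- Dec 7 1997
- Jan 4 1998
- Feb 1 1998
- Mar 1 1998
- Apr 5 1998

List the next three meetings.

May 3 1998, Jun 7 1998, Jul 5 1998

These are Sundays at 28- or 35-day spacing (28, 28, 28, 35).
The pattern: 1st Sunday of the month.
May 1998 — 1st Sunday is May 3 1998.
June 1998 — 1st Sunday is Jun 7 1998.
1st Sunday of July 1998: Jul 5 1998.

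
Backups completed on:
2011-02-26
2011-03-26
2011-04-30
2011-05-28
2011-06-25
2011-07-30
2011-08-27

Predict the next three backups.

2011-09-24, 2011-10-29, 2011-11-26

All Saturdays; the gaps (28, 35, 28, 28, 35, 28) vary with month length.
This is the last Saturday of each month.
Last Saturday of September 2011: 2011-09-24.
October 2011 ends with Saturday 2011-10-29.
Last Saturday of November 2011: 2011-11-26.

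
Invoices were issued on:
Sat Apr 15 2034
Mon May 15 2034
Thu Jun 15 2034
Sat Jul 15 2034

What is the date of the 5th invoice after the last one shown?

Fri Dec 15 2034

Each date is the 15th; the gaps (30, 31, 30) track the month lengths.
The rule is the 15th of each month.
Next: August 2034 → Tue Aug 15 2034.
September 2034: Fri Sep 15 2034.
Next: October 2034 → Sun Oct 15 2034.
Next: November 2034 → Wed Nov 15 2034.
December 2034: Fri Dec 15 2034.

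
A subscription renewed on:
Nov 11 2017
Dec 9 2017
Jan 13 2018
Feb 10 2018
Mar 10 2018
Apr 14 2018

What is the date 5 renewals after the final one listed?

Sep 8 2018

All dates are Saturdays, 28, 35, 28, 28, 35 days apart.
Specifically, the 2nd Saturday of each month.
2nd Saturday of May 2018: May 12 2018.
June 2018 — 2nd Saturday is Jun 9 2018.
2nd Saturday of July 2018: Jul 14 2018.
2nd Saturday of August 2018: Aug 11 2018.
September 2018 — 2nd Saturday is Sep 8 2018.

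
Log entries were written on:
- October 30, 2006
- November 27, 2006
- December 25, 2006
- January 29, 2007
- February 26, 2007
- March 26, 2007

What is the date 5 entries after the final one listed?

Every date is a Monday; gaps 28, 28, 35, 28, 28 days.
Each is the last Monday of its month (at least one falls on the 29th or later, ruling out '4th Monday').
April 2007 ends with Monday April 30, 2007.
May 2007 ends with Monday May 28, 2007.
Last Monday of June 2007: June 25, 2007.
July 2007 ends with Monday July 30, 2007.
Last Monday of August 2007: August 27, 2007.

August 27, 2007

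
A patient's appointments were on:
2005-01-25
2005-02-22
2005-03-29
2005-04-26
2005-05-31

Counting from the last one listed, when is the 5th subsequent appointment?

2005-10-25

Every date is a Tuesday; gaps 28, 35, 28, 35 days.
Each is the last Tuesday of its month (at least one falls on the 29th or later, ruling out '4th Tuesday').
June 2005 ends with Tuesday 2005-06-28.
Last Tuesday of July 2005: 2005-07-26.
August 2005 ends with Tuesday 2005-08-30.
Last Tuesday of September 2005: 2005-09-27.
Last Tuesday of October 2005: 2005-10-25.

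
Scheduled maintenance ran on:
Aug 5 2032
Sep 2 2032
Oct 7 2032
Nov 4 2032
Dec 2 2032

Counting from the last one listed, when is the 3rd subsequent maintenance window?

Gaps: 28, 35, 28, 28 days — a mix of 28 and 35. Every date is a Thursday.
Each is the 1st Thursday of its month.
January 2033 — 1st Thursday is Jan 6 2033.
February 2033 — 1st Thursday is Feb 3 2033.
March 2033 — 1st Thursday is Mar 3 2033.

Mar 3 2033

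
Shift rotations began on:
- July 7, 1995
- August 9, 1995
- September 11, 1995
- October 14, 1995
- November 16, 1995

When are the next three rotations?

Gaps between consecutive events: 33, 33, 33, 33 days — a constant 33-day interval.
November 16, 1995 + 33 days = December 19, 1995.
December 19, 1995 + 33 days = January 21, 1996.
January 21, 1996 + 33 days = February 23, 1996.

December 19, 1995; January 21, 1996; February 23, 1996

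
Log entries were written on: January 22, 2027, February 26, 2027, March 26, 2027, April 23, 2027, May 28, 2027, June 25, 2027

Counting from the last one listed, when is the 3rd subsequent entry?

Gaps: 35, 28, 28, 35, 28 days — a mix of 28 and 35. Every date is a Friday.
Each is the 4th Friday of its month.
4th Friday of July 2027: July 23, 2027.
August 2027 — 4th Friday is August 27, 2027.
September 2027 — 4th Friday is September 24, 2027.

September 24, 2027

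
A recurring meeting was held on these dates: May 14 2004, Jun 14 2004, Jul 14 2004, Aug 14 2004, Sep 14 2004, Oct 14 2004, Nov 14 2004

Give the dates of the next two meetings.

The day-of-month is always 14 (31, 30, 31, 31, 30, 31 days between events).
So this recurs on the 14th of each month.
December 2004: Dec 14 2004.
January 2005: Jan 14 2005.

Dec 14 2004, Jan 14 2005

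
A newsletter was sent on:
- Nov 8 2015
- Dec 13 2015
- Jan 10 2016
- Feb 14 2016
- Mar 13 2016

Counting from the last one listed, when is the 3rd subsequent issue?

Jun 12 2016

Gaps: 35, 28, 35, 28 days — a mix of 28 and 35. Every date is a Sunday.
Each is the 2nd Sunday of its month.
2nd Sunday of April 2016: Apr 10 2016.
2nd Sunday of May 2016: May 8 2016.
2nd Sunday of June 2016: Jun 12 2016.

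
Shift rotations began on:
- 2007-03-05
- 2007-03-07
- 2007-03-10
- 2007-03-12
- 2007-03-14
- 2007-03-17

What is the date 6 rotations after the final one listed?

Every event lands on a Monday or Wednesday or Saturday (gaps cycle 2, 3, 2, 2, 3).
So the schedule is: every Monday, Wednesday and Saturday.
Next Monday: 2007-03-19.
The following Wednesday is 2007-03-21.
The following Saturday is 2007-03-24.
The following Monday is 2007-03-26.
Next Wednesday: 2007-03-28.
The following Saturday is 2007-03-31.

2007-03-31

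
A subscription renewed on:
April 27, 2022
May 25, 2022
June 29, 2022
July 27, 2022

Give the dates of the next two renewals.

August 31, 2022; September 28, 2022

Every date is a Wednesday; gaps 28, 35, 28 days.
Each is the last Wednesday of its month (at least one falls on the 29th or later, ruling out '4th Wednesday').
Last Wednesday of August 2022: August 31, 2022.
Last Wednesday of September 2022: September 28, 2022.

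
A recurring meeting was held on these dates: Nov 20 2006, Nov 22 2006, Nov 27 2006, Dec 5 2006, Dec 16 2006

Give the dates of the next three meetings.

Gaps: 2, 5, 8, 11 days — each gap is 3 larger than the previous one.
Next gap: 14 days. Dec 16 2006 + 14 days = Dec 30 2006.
Next gap: 17 days. Dec 30 2006 + 17 days = Jan 16 2007.
Next gap: 20 days. Jan 16 2007 + 20 days = Feb 5 2007.

Dec 30 2006, Jan 16 2007, Feb 5 2007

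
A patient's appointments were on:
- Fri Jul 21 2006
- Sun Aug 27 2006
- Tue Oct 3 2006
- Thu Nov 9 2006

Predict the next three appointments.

Sat Dec 16 2006, Mon Jan 22 2007, Wed Feb 28 2007

Gaps between consecutive events: 37, 37, 37 days — a constant 37-day interval.
Thu Nov 9 2006 + 37 days = Sat Dec 16 2006.
Sat Dec 16 2006 + 37 days = Mon Jan 22 2007.
Mon Jan 22 2007 + 37 days = Wed Feb 28 2007.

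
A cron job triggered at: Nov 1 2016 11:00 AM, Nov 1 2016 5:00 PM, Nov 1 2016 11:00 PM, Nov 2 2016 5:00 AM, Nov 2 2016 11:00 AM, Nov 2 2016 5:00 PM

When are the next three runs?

Gaps: 6, 6, 6, 6, 6 hours — each event is 6 hours after the previous one.
Nov 2 2016 5:00 PM + 6 h = Nov 2 2016 11:00 PM.
Nov 2 2016 11:00 PM + 6 h = Nov 3 2016 5:00 AM.
Nov 3 2016 5:00 AM + 6 h = Nov 3 2016 11:00 AM.

Nov 2 2016 11:00 PM, Nov 3 2016 5:00 AM, Nov 3 2016 11:00 AM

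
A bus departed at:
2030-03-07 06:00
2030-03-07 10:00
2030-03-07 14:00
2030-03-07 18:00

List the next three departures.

Gaps: 4, 4, 4 hours — each event is 4 hours after the previous one.
2030-03-07 18:00 + 4 h = 2030-03-07 22:00.
2030-03-07 22:00 + 4 h = 2030-03-08 02:00.
2030-03-08 02:00 + 4 h = 2030-03-08 06:00.

2030-03-07 22:00, 2030-03-08 02:00, 2030-03-08 06:00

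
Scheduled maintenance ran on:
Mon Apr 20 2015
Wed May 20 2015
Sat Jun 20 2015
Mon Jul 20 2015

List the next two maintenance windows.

Each date is the 20th; the gaps (30, 31, 30) track the month lengths.
The rule is the 20th of each month.
Next: August 2015 → Thu Aug 20 2015.
Next: September 2015 → Sun Sep 20 2015.

Thu Aug 20 2015, Sun Sep 20 2015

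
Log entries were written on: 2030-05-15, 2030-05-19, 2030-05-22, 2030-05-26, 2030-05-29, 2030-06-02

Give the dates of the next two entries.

2030-06-05, 2030-06-09

Gaps: 4, 3, 4, 3, 4 days — not constant, but cyclic with period 2.
The events fall on every Wednesday and Sunday.
The following Wednesday is 2030-06-05.
The following Sunday is 2030-06-09.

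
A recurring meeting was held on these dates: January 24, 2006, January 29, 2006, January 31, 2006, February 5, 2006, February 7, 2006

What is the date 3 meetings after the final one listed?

The gap pattern 5, 2, 5, 2 repeats every 2 events.
These are the Tuesdays and Sundays of each week.
Next Sunday: February 12, 2006.
The following Tuesday is February 14, 2006.
Next Sunday: February 19, 2006.

February 19, 2006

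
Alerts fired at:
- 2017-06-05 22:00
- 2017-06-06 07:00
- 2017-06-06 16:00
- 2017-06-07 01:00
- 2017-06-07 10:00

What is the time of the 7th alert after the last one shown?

Gaps: 9, 9, 9, 9 hours — each event is 9 hours after the previous one.
2017-06-07 10:00 + 9 h = 2017-06-07 19:00.
2017-06-07 19:00 + 9 h = 2017-06-08 04:00.
2017-06-08 04:00 + 9 h = 2017-06-08 13:00.
2017-06-08 13:00 + 9 h = 2017-06-08 22:00.
2017-06-08 22:00 + 9 h = 2017-06-09 07:00.
2017-06-09 07:00 + 9 h = 2017-06-09 16:00.
2017-06-09 16:00 + 9 h = 2017-06-10 01:00.

2017-06-10 01:00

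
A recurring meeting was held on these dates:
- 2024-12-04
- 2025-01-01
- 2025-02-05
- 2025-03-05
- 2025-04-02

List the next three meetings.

2025-05-07, 2025-06-04, 2025-07-02

All dates are Wednesdays, 28, 35, 28, 28 days apart.
Specifically, the 1st Wednesday of each month.
1st Wednesday of May 2025: 2025-05-07.
June 2025 — 1st Wednesday is 2025-06-04.
1st Wednesday of July 2025: 2025-07-02.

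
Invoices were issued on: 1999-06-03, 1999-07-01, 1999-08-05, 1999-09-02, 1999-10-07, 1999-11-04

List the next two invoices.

1999-12-02, 2000-01-06

Gaps: 28, 35, 28, 35, 28 days — a mix of 28 and 35. Every date is a Thursday.
Each is the 1st Thursday of its month.
1st Thursday of December 1999: 1999-12-02.
January 2000 — 1st Thursday is 2000-01-06.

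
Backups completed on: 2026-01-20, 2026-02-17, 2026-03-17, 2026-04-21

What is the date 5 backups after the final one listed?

These are Tuesdays at 28- or 35-day spacing (28, 28, 35).
The pattern: 3rd Tuesday of the month.
3rd Tuesday of May 2026: 2026-05-19.
June 2026 — 3rd Tuesday is 2026-06-16.
3rd Tuesday of July 2026: 2026-07-21.
3rd Tuesday of August 2026: 2026-08-18.
September 2026 — 3rd Tuesday is 2026-09-15.

2026-09-15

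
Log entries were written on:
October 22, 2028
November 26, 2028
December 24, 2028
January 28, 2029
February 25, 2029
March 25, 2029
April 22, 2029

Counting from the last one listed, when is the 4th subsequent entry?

All dates are Sundays, 35, 28, 35, 28, 28, 28 days apart.
Specifically, the 4th Sunday of each month.
4th Sunday of May 2029: May 27, 2029.
June 2029 — 4th Sunday is June 24, 2029.
4th Sunday of July 2029: July 22, 2029.
August 2029 — 4th Sunday is August 26, 2029.

August 26, 2029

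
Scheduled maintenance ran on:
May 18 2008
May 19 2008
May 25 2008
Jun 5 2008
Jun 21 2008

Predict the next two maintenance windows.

The spacing grows by 5 each time: 1, 6, 11, 16 days.
Next gap: 21 days. Jun 21 2008 + 21 days = Jul 12 2008.
Next gap: 26 days. Jul 12 2008 + 26 days = Aug 7 2008.

Jul 12 2008, Aug 7 2008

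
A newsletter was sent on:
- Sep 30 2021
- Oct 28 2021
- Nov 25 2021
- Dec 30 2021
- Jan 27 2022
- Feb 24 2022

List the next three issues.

Mar 31 2022, Apr 28 2022, May 26 2022

Every date is a Thursday; gaps 28, 28, 35, 28, 28 days.
Each is the last Thursday of its month (at least one falls on the 29th or later, ruling out '4th Thursday').
March 2022 ends with Thursday Mar 31 2022.
April 2022 ends with Thursday Apr 28 2022.
May 2022 ends with Thursday May 26 2022.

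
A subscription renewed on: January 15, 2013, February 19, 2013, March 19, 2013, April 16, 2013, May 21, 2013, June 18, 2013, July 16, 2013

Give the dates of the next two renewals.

All dates are Tuesdays, 35, 28, 28, 35, 28, 28 days apart.
Specifically, the 3rd Tuesday of each month.
August 2013 — 3rd Tuesday is August 20, 2013.
September 2013 — 3rd Tuesday is September 17, 2013.

August 20, 2013; September 17, 2013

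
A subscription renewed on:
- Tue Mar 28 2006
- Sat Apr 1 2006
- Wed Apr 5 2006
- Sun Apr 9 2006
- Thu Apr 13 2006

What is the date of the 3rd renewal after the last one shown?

Tue Apr 25 2006

Gaps between consecutive events: 4, 4, 4, 4 days — a constant 4-day interval.
Thu Apr 13 2006 + 4 days = Mon Apr 17 2006.
Mon Apr 17 2006 + 4 days = Fri Apr 21 2006.
Fri Apr 21 2006 + 4 days = Tue Apr 25 2006.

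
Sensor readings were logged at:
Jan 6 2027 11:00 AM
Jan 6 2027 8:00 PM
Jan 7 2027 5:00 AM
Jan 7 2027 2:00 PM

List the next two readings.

Spacing: 9, 9, 9 h — constant 9 h.
Jan 7 2027 2:00 PM + 9 h = Jan 7 2027 11:00 PM.
Jan 7 2027 11:00 PM + 9 h = Jan 8 2027 8:00 AM.

Jan 7 2027 11:00 PM, Jan 8 2027 8:00 AM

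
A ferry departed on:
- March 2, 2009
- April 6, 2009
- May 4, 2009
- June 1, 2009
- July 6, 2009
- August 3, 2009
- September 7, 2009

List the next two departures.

October 5, 2009; November 2, 2009

Gaps: 35, 28, 28, 35, 28, 35 days — a mix of 28 and 35. Every date is a Monday.
Each is the 1st Monday of its month.
October 2009 — 1st Monday is October 5, 2009.
1st Monday of November 2009: November 2, 2009.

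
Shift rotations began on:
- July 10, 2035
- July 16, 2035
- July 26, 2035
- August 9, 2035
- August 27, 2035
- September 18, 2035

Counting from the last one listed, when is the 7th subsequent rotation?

June 10, 2036

The spacing grows by 4 each time: 6, 10, 14, 18, 22 days.
Next gap: 26 days. September 18, 2035 + 26 days = October 14, 2035.
Next gap: 30 days. October 14, 2035 + 30 days = November 13, 2035.
Next gap: 34 days. November 13, 2035 + 34 days = December 17, 2035.
Next gap: 38 days. December 17, 2035 + 38 days = January 24, 2036.
Next gap: 42 days. January 24, 2036 + 42 days = March 6, 2036.
Next gap: 46 days. March 6, 2036 + 46 days = April 21, 2036.
Next gap: 50 days. April 21, 2036 + 50 days = June 10, 2036.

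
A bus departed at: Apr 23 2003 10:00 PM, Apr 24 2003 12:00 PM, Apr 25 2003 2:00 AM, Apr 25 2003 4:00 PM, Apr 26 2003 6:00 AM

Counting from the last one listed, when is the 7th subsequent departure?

Spacing: 14, 14, 14, 14 h — constant 14 h.
Apr 26 2003 6:00 AM + 14 h = Apr 26 2003 8:00 PM.
Apr 26 2003 8:00 PM + 14 h = Apr 27 2003 10:00 AM.
Apr 27 2003 10:00 AM + 14 h = Apr 28 2003 12:00 AM.
Apr 28 2003 12:00 AM + 14 h = Apr 28 2003 2:00 PM.
Apr 28 2003 2:00 PM + 14 h = Apr 29 2003 4:00 AM.
Apr 29 2003 4:00 AM + 14 h = Apr 29 2003 6:00 PM.
Apr 29 2003 6:00 PM + 14 h = Apr 30 2003 8:00 AM.

Apr 30 2003 8:00 AM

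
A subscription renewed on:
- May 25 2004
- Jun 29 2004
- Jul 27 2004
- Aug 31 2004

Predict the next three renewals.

Sep 28 2004, Oct 26 2004, Nov 30 2004

Every date is a Tuesday; gaps 35, 28, 35 days.
Each is the last Tuesday of its month (at least one falls on the 29th or later, ruling out '4th Tuesday').
Last Tuesday of September 2004: Sep 28 2004.
October 2004 ends with Tuesday Oct 26 2004.
Last Tuesday of November 2004: Nov 30 2004.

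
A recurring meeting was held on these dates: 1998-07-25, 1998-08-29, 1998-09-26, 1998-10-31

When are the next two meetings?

These are Saturdays with 35, 28, 35-day gaps.
Each is the final Saturday of its month — 1998-08-29 is past the 28th, so '4th Saturday' doesn't fit.
Last Saturday of November 1998: 1998-11-28.
December 1998 ends with Saturday 1998-12-26.

1998-11-28, 1998-12-26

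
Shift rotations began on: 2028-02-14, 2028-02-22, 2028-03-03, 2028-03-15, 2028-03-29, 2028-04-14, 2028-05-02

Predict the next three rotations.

The spacing grows by 2 each time: 8, 10, 12, 14, 16, 18 days.
Next gap: 20 days. 2028-05-02 + 20 days = 2028-05-22.
Next gap: 22 days. 2028-05-22 + 22 days = 2028-06-13.
Next gap: 24 days. 2028-06-13 + 24 days = 2028-07-07.

2028-05-22, 2028-06-13, 2028-07-07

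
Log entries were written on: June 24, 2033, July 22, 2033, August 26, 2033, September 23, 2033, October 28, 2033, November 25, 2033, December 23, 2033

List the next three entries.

These are Fridays at 28- or 35-day spacing (28, 35, 28, 35, 28, 28).
The pattern: 4th Friday of the month.
4th Friday of January 2034: January 27, 2034.
February 2034 — 4th Friday is February 24, 2034.
March 2034 — 4th Friday is March 24, 2034.

January 27, 2034; February 24, 2034; March 24, 2034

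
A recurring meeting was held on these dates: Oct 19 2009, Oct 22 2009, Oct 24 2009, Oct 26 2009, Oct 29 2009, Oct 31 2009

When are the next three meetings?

Nov 2 2009, Nov 5 2009, Nov 7 2009

Gaps: 3, 2, 2, 3, 2 days — not constant, but cyclic with period 3.
The events fall on every Monday, Thursday and Saturday.
Next Monday: Nov 2 2009.
The following Thursday is Nov 5 2009.
Next Saturday: Nov 7 2009.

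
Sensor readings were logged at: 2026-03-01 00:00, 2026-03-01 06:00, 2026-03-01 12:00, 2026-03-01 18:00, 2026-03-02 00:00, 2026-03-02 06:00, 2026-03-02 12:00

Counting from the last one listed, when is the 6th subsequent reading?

2026-03-04 00:00

The interval is a steady 6 hours (6, 6, 6, 6, 6, 6).
2026-03-02 12:00 + 6 h = 2026-03-02 18:00.
2026-03-02 18:00 + 6 h = 2026-03-03 00:00.
2026-03-03 00:00 + 6 h = 2026-03-03 06:00.
2026-03-03 06:00 + 6 h = 2026-03-03 12:00.
2026-03-03 12:00 + 6 h = 2026-03-03 18:00.
2026-03-03 18:00 + 6 h = 2026-03-04 00:00.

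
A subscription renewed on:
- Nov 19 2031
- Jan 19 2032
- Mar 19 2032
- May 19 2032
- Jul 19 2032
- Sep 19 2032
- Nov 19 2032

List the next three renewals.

Gaps: 61, 60, 61, 61, 62, 61 days — not constant. Every event is on the 19th of the month.
Pattern: the 19th of every 2 months.
Next: January 2033 → Jan 19 2033.
March 2033: Mar 19 2033.
May 2033: May 19 2033.

Jan 19 2033, Mar 19 2033, May 19 2033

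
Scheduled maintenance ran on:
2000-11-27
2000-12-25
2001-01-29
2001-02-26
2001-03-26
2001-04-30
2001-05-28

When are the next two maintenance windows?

All Mondays; the gaps (28, 35, 28, 28, 35, 28) vary with month length.
This is the last Monday of each month.
June 2001 ends with Monday 2001-06-25.
Last Monday of July 2001: 2001-07-30.

2001-06-25, 2001-07-30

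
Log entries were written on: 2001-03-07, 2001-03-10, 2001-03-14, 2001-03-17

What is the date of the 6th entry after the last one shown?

Every event lands on a Wednesday or Saturday (gaps cycle 3, 4, 3).
So the schedule is: every Wednesday and Saturday.
The following Wednesday is 2001-03-21.
The following Saturday is 2001-03-24.
The following Wednesday is 2001-03-28.
The following Saturday is 2001-03-31.
The following Wednesday is 2001-04-04.
The following Saturday is 2001-04-07.

2001-04-07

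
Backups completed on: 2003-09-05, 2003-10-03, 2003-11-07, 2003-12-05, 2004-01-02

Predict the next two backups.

These are Fridays at 28- or 35-day spacing (28, 35, 28, 28).
The pattern: 1st Friday of the month.
1st Friday of February 2004: 2004-02-06.
1st Friday of March 2004: 2004-03-05.

2004-02-06, 2004-03-05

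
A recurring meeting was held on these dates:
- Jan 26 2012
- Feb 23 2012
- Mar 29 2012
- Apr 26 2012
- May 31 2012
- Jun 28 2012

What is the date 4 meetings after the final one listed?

These are Thursdays with 28, 35, 28, 35, 28-day gaps.
Each is the final Thursday of its month — Mar 29 2012 is past the 28th, so '4th Thursday' doesn't fit.
July 2012 ends with Thursday Jul 26 2012.
Last Thursday of August 2012: Aug 30 2012.
September 2012 ends with Thursday Sep 27 2012.
Last Thursday of October 2012: Oct 25 2012.

Oct 25 2012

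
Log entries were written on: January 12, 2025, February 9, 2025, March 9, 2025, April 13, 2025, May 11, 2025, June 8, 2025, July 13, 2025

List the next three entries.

August 10, 2025; September 14, 2025; October 12, 2025

These are Sundays at 28- or 35-day spacing (28, 28, 35, 28, 28, 35).
The pattern: 2nd Sunday of the month.
August 2025 — 2nd Sunday is August 10, 2025.
2nd Sunday of September 2025: September 14, 2025.
October 2025 — 2nd Sunday is October 12, 2025.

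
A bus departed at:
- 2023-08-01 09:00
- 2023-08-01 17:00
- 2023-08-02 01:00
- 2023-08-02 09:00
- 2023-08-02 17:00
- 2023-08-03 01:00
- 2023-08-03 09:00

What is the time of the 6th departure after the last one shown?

2023-08-05 09:00

Gaps: 8, 8, 8, 8, 8, 8 hours — each event is 8 hours after the previous one.
2023-08-03 09:00 + 8 h = 2023-08-03 17:00.
2023-08-03 17:00 + 8 h = 2023-08-04 01:00.
2023-08-04 01:00 + 8 h = 2023-08-04 09:00.
2023-08-04 09:00 + 8 h = 2023-08-04 17:00.
2023-08-04 17:00 + 8 h = 2023-08-05 01:00.
2023-08-05 01:00 + 8 h = 2023-08-05 09:00.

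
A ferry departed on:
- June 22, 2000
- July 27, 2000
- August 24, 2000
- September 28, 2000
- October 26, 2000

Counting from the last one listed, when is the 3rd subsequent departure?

January 25, 2001

All dates are Thursdays, 35, 28, 35, 28 days apart.
Specifically, the 4th Thursday of each month.
4th Thursday of November 2000: November 23, 2000.
December 2000 — 4th Thursday is December 28, 2000.
4th Thursday of January 2001: January 25, 2001.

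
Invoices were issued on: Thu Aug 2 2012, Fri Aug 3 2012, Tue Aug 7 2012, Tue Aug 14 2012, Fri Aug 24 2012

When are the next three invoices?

Intervals are 1, 4, 7, 10 days — an arithmetic progression with common difference 3.
Next gap: 13 days. Fri Aug 24 2012 + 13 days = Thu Sep 6 2012.
Next gap: 16 days. Thu Sep 6 2012 + 16 days = Sat Sep 22 2012.
Next gap: 19 days. Sat Sep 22 2012 + 19 days = Thu Oct 11 2012.

Thu Sep 6 2012, Sat Sep 22 2012, Thu Oct 11 2012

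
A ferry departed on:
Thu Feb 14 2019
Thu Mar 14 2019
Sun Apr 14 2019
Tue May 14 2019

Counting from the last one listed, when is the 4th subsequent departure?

Each date is the 14th; the gaps (28, 31, 30) track the month lengths.
The rule is the 14th of each month.
June 2019: Fri Jun 14 2019.
Next: July 2019 → Sun Jul 14 2019.
Next: August 2019 → Wed Aug 14 2019.
September 2019: Sat Sep 14 2019.

Sat Sep 14 2019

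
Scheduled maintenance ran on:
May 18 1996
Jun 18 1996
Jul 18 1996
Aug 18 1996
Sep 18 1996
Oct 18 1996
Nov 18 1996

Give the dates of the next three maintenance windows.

Dec 18 1996, Jan 18 1997, Feb 18 1997

The day-of-month is always 18 (31, 30, 31, 31, 30, 31 days between events).
So this recurs on the 18th of each month.
Next: December 1996 → Dec 18 1996.
Next: January 1997 → Jan 18 1997.
Next: February 1997 → Feb 18 1997.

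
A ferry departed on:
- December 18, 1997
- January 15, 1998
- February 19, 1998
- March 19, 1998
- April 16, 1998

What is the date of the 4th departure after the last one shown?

Gaps: 28, 35, 28, 28 days — a mix of 28 and 35. Every date is a Thursday.
Each is the 3rd Thursday of its month.
3rd Thursday of May 1998: May 21, 1998.
June 1998 — 3rd Thursday is June 18, 1998.
July 1998 — 3rd Thursday is July 16, 1998.
August 1998 — 3rd Thursday is August 20, 1998.

August 20, 1998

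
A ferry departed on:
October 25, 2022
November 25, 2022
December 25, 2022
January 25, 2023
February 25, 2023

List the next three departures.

Each date is the 25th; the gaps (31, 30, 31, 31) track the month lengths.
The rule is the 25th of each month.
Next: March 2023 → March 25, 2023.
April 2023: April 25, 2023.
May 2023: May 25, 2023.

March 25, 2023; April 25, 2023; May 25, 2023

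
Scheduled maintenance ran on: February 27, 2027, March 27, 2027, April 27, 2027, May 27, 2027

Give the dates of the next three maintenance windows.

June 27, 2027; July 27, 2027; August 27, 2027

Each date is the 27th; the gaps (28, 31, 30) track the month lengths.
The rule is the 27th of each month.
Next: June 2027 → June 27, 2027.
Next: July 2027 → July 27, 2027.
August 2027: August 27, 2027.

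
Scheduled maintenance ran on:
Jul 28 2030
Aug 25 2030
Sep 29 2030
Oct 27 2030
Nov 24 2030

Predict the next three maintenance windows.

These are Sundays with 28, 35, 28, 28-day gaps.
Each is the final Sunday of its month — Sep 29 2030 is past the 28th, so '4th Sunday' doesn't fit.
Last Sunday of December 2030: Dec 29 2030.
Last Sunday of January 2031: Jan 26 2031.
February 2031 ends with Sunday Feb 23 2031.

Dec 29 2030, Jan 26 2031, Feb 23 2031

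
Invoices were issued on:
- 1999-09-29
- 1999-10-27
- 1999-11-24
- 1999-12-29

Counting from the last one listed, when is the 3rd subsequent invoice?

2000-03-29

Every date is a Wednesday; gaps 28, 28, 35 days.
Each is the last Wednesday of its month (at least one falls on the 29th or later, ruling out '4th Wednesday').
Last Wednesday of January 2000: 2000-01-26.
February 2000 ends with Wednesday 2000-02-23.
March 2000 ends with Wednesday 2000-03-29.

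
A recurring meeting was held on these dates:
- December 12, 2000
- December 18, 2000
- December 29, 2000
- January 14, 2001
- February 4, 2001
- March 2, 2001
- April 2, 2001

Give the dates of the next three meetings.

May 8, 2001; June 18, 2001; August 3, 2001

The spacing grows by 5 each time: 6, 11, 16, 21, 26, 31 days.
Next gap: 36 days. April 2, 2001 + 36 days = May 8, 2001.
Next gap: 41 days. May 8, 2001 + 41 days = June 18, 2001.
Next gap: 46 days. June 18, 2001 + 46 days = August 3, 2001.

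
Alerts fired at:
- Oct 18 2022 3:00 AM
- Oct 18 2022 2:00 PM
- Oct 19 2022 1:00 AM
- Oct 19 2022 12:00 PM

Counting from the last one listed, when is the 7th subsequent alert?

Oct 22 2022 5:00 PM

The interval is a steady 11 hours (11, 11, 11).
Oct 19 2022 12:00 PM + 11 h = Oct 19 2022 11:00 PM.
Oct 19 2022 11:00 PM + 11 h = Oct 20 2022 10:00 AM.
Oct 20 2022 10:00 AM + 11 h = Oct 20 2022 9:00 PM.
Oct 20 2022 9:00 PM + 11 h = Oct 21 2022 8:00 AM.
Oct 21 2022 8:00 AM + 11 h = Oct 21 2022 7:00 PM.
Oct 21 2022 7:00 PM + 11 h = Oct 22 2022 6:00 AM.
Oct 22 2022 6:00 AM + 11 h = Oct 22 2022 5:00 PM.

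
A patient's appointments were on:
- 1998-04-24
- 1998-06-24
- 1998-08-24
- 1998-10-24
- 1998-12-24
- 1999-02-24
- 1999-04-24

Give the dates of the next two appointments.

Each date is the 24th; the gaps (61, 61, 61, 61, 62, 59) track the month lengths.
The rule is the 24th of every 2 months.
Next: June 1999 → 1999-06-24.
Next: August 1999 → 1999-08-24.

1999-06-24, 1999-08-24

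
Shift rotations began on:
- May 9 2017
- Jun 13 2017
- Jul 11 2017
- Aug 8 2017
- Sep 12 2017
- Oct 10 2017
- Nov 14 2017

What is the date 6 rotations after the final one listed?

May 8 2018

Gaps: 35, 28, 28, 35, 28, 35 days — a mix of 28 and 35. Every date is a Tuesday.
Each is the 2nd Tuesday of its month.
2nd Tuesday of December 2017: Dec 12 2017.
2nd Tuesday of January 2018: Jan 9 2018.
February 2018 — 2nd Tuesday is Feb 13 2018.
2nd Tuesday of March 2018: Mar 13 2018.
April 2018 — 2nd Tuesday is Apr 10 2018.
May 2018 — 2nd Tuesday is May 8 2018.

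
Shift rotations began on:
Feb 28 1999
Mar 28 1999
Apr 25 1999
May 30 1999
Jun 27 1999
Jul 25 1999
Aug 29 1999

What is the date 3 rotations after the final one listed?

Nov 28 1999

Every date is a Sunday; gaps 28, 28, 35, 28, 28, 35 days.
Each is the last Sunday of its month (at least one falls on the 29th or later, ruling out '4th Sunday').
Last Sunday of September 1999: Sep 26 1999.
Last Sunday of October 1999: Oct 31 1999.
November 1999 ends with Sunday Nov 28 1999.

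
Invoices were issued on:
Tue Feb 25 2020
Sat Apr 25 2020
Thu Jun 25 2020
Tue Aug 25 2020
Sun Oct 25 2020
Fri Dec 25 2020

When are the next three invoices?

Thu Feb 25 2021, Sun Apr 25 2021, Fri Jun 25 2021

The day-of-month is always 25 (60, 61, 61, 61, 61 days between events).
So this recurs on the 25th of every 2 months.
Next: February 2021 → Thu Feb 25 2021.
April 2021: Sun Apr 25 2021.
Next: June 2021 → Fri Jun 25 2021.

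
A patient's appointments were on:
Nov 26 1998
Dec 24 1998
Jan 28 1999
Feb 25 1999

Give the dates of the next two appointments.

Mar 25 1999, Apr 22 1999

These are Thursdays at 28- or 35-day spacing (28, 35, 28).
The pattern: 4th Thursday of the month.
4th Thursday of March 1999: Mar 25 1999.
4th Thursday of April 1999: Apr 22 1999.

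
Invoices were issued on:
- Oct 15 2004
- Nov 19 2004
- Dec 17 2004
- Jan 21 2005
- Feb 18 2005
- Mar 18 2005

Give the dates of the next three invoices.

Apr 15 2005, May 20 2005, Jun 17 2005

All dates are Fridays, 35, 28, 35, 28, 28 days apart.
Specifically, the 3rd Friday of each month.
3rd Friday of April 2005: Apr 15 2005.
May 2005 — 3rd Friday is May 20 2005.
June 2005 — 3rd Friday is Jun 17 2005.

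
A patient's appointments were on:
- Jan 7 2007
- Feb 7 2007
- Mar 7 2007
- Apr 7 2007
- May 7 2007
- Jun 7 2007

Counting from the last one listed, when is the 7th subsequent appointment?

Jan 7 2008

The day-of-month is always 7 (31, 28, 31, 30, 31 days between events).
So this recurs on the 7th of each month.
July 2007: Jul 7 2007.
August 2007: Aug 7 2007.
September 2007: Sep 7 2007.
October 2007: Oct 7 2007.
Next: November 2007 → Nov 7 2007.
December 2007: Dec 7 2007.
Next: January 2008 → Jan 7 2008.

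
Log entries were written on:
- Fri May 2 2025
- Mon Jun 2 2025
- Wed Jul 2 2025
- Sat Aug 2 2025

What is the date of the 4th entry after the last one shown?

Tue Dec 2 2025

The day-of-month is always 2 (31, 30, 31 days between events).
So this recurs on the 2nd of each month.
September 2025: Tue Sep 2 2025.
October 2025: Thu Oct 2 2025.
Next: November 2025 → Sun Nov 2 2025.
December 2025: Tue Dec 2 2025.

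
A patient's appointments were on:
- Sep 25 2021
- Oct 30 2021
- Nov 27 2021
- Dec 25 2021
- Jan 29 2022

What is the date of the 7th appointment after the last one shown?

Aug 27 2022

All Saturdays; the gaps (35, 28, 28, 35) vary with month length.
This is the last Saturday of each month.
Last Saturday of February 2022: Feb 26 2022.
March 2022 ends with Saturday Mar 26 2022.
April 2022 ends with Saturday Apr 30 2022.
Last Saturday of May 2022: May 28 2022.
June 2022 ends with Saturday Jun 25 2022.
Last Saturday of July 2022: Jul 30 2022.
August 2022 ends with Saturday Aug 27 2022.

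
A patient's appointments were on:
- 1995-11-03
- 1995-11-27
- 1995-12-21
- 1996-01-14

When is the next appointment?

1996-02-07

The spacing is 24, 24, 24 days — always 24 days.
1996-01-14 + 24 days = 1996-02-07.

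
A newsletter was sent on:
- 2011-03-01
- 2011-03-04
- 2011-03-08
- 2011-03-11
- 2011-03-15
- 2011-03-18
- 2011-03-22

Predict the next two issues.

2011-03-25, 2011-03-29

Every event lands on a Tuesday or Friday (gaps cycle 3, 4, 3, 4, 3, 4).
So the schedule is: every Tuesday and Friday.
The following Friday is 2011-03-25.
The following Tuesday is 2011-03-29.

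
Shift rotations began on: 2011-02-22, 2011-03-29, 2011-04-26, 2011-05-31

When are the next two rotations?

These are Tuesdays with 35, 28, 35-day gaps.
Each is the final Tuesday of its month — 2011-03-29 is past the 28th, so '4th Tuesday' doesn't fit.
June 2011 ends with Tuesday 2011-06-28.
July 2011 ends with Tuesday 2011-07-26.

2011-06-28, 2011-07-26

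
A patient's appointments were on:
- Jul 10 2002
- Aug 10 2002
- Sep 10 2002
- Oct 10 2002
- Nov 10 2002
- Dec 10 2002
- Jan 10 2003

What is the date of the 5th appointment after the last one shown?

Jun 10 2003

Each date is the 10th; the gaps (31, 31, 30, 31, 30, 31) track the month lengths.
The rule is the 10th of each month.
February 2003: Feb 10 2003.
Next: March 2003 → Mar 10 2003.
Next: April 2003 → Apr 10 2003.
May 2003: May 10 2003.
Next: June 2003 → Jun 10 2003.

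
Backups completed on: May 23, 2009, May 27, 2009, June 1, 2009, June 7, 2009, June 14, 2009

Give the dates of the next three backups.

June 22, 2009; July 1, 2009; July 11, 2009

The spacing grows by 1 each time: 4, 5, 6, 7 days.
Next gap: 8 days. June 14, 2009 + 8 days = June 22, 2009.
Next gap: 9 days. June 22, 2009 + 9 days = July 1, 2009.
Next gap: 10 days. July 1, 2009 + 10 days = July 11, 2009.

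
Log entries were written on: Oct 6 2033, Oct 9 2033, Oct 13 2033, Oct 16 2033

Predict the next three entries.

Oct 20 2033, Oct 23 2033, Oct 27 2033

Gaps: 3, 4, 3 days — not constant, but cyclic with period 2.
The events fall on every Thursday and Sunday.
Next Thursday: Oct 20 2033.
The following Sunday is Oct 23 2033.
Next Thursday: Oct 27 2033.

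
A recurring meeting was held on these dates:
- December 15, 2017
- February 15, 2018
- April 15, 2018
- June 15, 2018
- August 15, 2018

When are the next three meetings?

Each date is the 15th; the gaps (62, 59, 61, 61) track the month lengths.
The rule is the 15th of every 2 months.
October 2018: October 15, 2018.
December 2018: December 15, 2018.
February 2019: February 15, 2019.

October 15, 2018; December 15, 2018; February 15, 2019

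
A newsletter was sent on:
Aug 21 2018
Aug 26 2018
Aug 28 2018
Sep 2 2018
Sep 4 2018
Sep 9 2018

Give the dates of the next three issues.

Gaps: 5, 2, 5, 2, 5 days — not constant, but cyclic with period 2.
The events fall on every Tuesday and Sunday.
The following Tuesday is Sep 11 2018.
Next Sunday: Sep 16 2018.
Next Tuesday: Sep 18 2018.

Sep 11 2018, Sep 16 2018, Sep 18 2018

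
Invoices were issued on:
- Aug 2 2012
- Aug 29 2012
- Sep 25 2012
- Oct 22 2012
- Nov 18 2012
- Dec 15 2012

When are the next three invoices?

The spacing is 27, 27, 27, 27, 27 days — always 27 days.
Dec 15 2012 + 27 days = Jan 11 2013.
Jan 11 2013 + 27 days = Feb 7 2013.
Feb 7 2013 + 27 days = Mar 6 2013.

Jan 11 2013, Feb 7 2013, Mar 6 2013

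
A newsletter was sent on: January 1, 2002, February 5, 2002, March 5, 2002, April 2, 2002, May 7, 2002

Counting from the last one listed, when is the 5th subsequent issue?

These are Tuesdays at 28- or 35-day spacing (35, 28, 28, 35).
The pattern: 1st Tuesday of the month.
1st Tuesday of June 2002: June 4, 2002.
July 2002 — 1st Tuesday is July 2, 2002.
1st Tuesday of August 2002: August 6, 2002.
September 2002 — 1st Tuesday is September 3, 2002.
1st Tuesday of October 2002: October 1, 2002.

October 1, 2002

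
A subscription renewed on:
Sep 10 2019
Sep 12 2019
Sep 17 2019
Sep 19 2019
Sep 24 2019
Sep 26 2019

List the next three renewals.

The gap pattern 2, 5, 2, 5, 2 repeats every 2 events.
These are the Tuesdays and Thursdays of each week.
Next Tuesday: Oct 1 2019.
Next Thursday: Oct 3 2019.
Next Tuesday: Oct 8 2019.

Oct 1 2019, Oct 3 2019, Oct 8 2019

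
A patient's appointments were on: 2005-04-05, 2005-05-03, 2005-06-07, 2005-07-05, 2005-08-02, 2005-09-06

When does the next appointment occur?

All dates are Tuesdays, 28, 35, 28, 28, 35 days apart.
Specifically, the 1st Tuesday of each month.
October 2005 — 1st Tuesday is 2005-10-04.

2005-10-04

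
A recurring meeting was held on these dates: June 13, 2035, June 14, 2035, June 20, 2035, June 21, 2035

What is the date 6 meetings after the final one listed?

July 12, 2035

Every event lands on a Wednesday or Thursday (gaps cycle 1, 6, 1).
So the schedule is: every Wednesday and Thursday.
The following Wednesday is June 27, 2035.
The following Thursday is June 28, 2035.
The following Wednesday is July 4, 2035.
Next Thursday: July 5, 2035.
The following Wednesday is July 11, 2035.
The following Thursday is July 12, 2035.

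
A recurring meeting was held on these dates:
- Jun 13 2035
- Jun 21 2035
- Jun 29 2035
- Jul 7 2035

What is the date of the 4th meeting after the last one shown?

The spacing is 8, 8, 8 days — always 8 days.
Jul 7 2035 + 8 days = Jul 15 2035.
Jul 15 2035 + 8 days = Jul 23 2035.
Jul 23 2035 + 8 days = Jul 31 2035.
Jul 31 2035 + 8 days = Aug 8 2035.

Aug 8 2035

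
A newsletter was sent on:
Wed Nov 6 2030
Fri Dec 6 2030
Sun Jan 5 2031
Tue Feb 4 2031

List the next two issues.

Thu Mar 6 2031, Sat Apr 5 2031

Gaps between consecutive events: 30, 30, 30 days — a constant 30-day interval.
Tue Feb 4 2031 + 30 days = Thu Mar 6 2031.
Thu Mar 6 2031 + 30 days = Sat Apr 5 2031.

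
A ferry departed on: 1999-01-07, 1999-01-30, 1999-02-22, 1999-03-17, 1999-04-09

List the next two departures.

The spacing is 23, 23, 23, 23 days — always 23 days.
1999-04-09 + 23 days = 1999-05-02.
1999-05-02 + 23 days = 1999-05-25.

1999-05-02, 1999-05-25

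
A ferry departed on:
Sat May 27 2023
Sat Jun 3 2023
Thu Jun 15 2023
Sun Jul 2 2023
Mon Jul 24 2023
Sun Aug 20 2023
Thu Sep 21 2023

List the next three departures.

Sat Oct 28 2023, Sat Dec 9 2023, Thu Jan 25 2024

Intervals are 7, 12, 17, 22, 27, 32 days — an arithmetic progression with common difference 5.
Next gap: 37 days. Thu Sep 21 2023 + 37 days = Sat Oct 28 2023.
Next gap: 42 days. Sat Oct 28 2023 + 42 days = Sat Dec 9 2023.
Next gap: 47 days. Sat Dec 9 2023 + 47 days = Thu Jan 25 2024.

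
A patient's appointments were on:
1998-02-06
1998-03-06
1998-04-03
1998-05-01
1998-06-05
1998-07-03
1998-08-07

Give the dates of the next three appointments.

All dates are Fridays, 28, 28, 28, 35, 28, 35 days apart.
Specifically, the 1st Friday of each month.
1st Friday of September 1998: 1998-09-04.
October 1998 — 1st Friday is 1998-10-02.
1st Friday of November 1998: 1998-11-06.

1998-09-04, 1998-10-02, 1998-11-06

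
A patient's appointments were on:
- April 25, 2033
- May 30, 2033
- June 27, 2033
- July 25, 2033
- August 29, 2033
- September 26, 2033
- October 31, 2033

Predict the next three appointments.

These are Mondays with 35, 28, 28, 35, 28, 35-day gaps.
Each is the final Monday of its month — May 30, 2033 is past the 28th, so '4th Monday' doesn't fit.
November 2033 ends with Monday November 28, 2033.
Last Monday of December 2033: December 26, 2033.
Last Monday of January 2034: January 30, 2034.

November 28, 2033; December 26, 2033; January 30, 2034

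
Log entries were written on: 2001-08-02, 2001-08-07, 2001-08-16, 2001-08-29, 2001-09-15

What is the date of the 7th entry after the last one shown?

2002-05-04

The spacing grows by 4 each time: 5, 9, 13, 17 days.
Next gap: 21 days. 2001-09-15 + 21 days = 2001-10-06.
Next gap: 25 days. 2001-10-06 + 25 days = 2001-10-31.
Next gap: 29 days. 2001-10-31 + 29 days = 2001-11-29.
Next gap: 33 days. 2001-11-29 + 33 days = 2002-01-01.
Next gap: 37 days. 2002-01-01 + 37 days = 2002-02-07.
Next gap: 41 days. 2002-02-07 + 41 days = 2002-03-20.
Next gap: 45 days. 2002-03-20 + 45 days = 2002-05-04.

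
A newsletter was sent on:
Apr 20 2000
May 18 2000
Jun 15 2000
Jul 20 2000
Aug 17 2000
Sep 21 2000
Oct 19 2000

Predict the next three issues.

These are Thursdays at 28- or 35-day spacing (28, 28, 35, 28, 35, 28).
The pattern: 3rd Thursday of the month.
3rd Thursday of November 2000: Nov 16 2000.
December 2000 — 3rd Thursday is Dec 21 2000.
January 2001 — 3rd Thursday is Jan 18 2001.

Nov 16 2000, Dec 21 2000, Jan 18 2001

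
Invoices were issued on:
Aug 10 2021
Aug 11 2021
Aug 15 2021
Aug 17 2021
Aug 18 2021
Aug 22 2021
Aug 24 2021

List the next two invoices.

Gaps: 1, 4, 2, 1, 4, 2 days — not constant, but cyclic with period 3.
The events fall on every Tuesday, Wednesday and Sunday.
The following Wednesday is Aug 25 2021.
The following Sunday is Aug 29 2021.

Aug 25 2021, Aug 29 2021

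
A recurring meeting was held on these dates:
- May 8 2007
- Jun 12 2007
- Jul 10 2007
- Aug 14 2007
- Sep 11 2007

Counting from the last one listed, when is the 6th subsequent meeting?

Mar 11 2008

These are Tuesdays at 28- or 35-day spacing (35, 28, 35, 28).
The pattern: 2nd Tuesday of the month.
October 2007 — 2nd Tuesday is Oct 9 2007.
2nd Tuesday of November 2007: Nov 13 2007.
2nd Tuesday of December 2007: Dec 11 2007.
2nd Tuesday of January 2008: Jan 8 2008.
2nd Tuesday of February 2008: Feb 12 2008.
2nd Tuesday of March 2008: Mar 11 2008.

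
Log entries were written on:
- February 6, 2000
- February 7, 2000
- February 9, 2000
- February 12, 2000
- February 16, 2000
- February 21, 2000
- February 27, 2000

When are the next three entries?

March 5, 2000; March 13, 2000; March 22, 2000

The spacing grows by 1 each time: 1, 2, 3, 4, 5, 6 days.
Next gap: 7 days. February 27, 2000 + 7 days = March 5, 2000.
Next gap: 8 days. March 5, 2000 + 8 days = March 13, 2000.
Next gap: 9 days. March 13, 2000 + 9 days = March 22, 2000.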